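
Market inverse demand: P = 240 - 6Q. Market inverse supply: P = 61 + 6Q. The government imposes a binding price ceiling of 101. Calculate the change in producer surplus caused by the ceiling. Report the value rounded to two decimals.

-534.19

Free-market equilibrium: 240 - 6Q = 61 + 6Q gives Q* = 14.9167, P* = 150.5.
At P = 101, sellers supply (101 - 61)/6 = 6.6667 while buyers want more, so the quantity traded is 6.6667 at price 101.
PS goes from (1/2)(14.9167)(89.5) = 667.5208 to 133.3333 (computed as (101 - 61)(6.6667) - (1/2)(6)(6.6667)^2), a change of -534.1875.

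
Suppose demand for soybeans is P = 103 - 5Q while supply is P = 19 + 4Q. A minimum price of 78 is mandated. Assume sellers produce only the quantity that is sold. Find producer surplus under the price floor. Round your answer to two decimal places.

Free-market equilibrium: 103 - 5Q = 19 + 4Q gives Q* = 9.3333, P* = 56.3333.
At the floor price 78, quantity demanded is (103 - 78)/5 = 5; demand is the short side, so Q = 5 trades at P = 78.
The supply price at Q = 5 is 39. PS is the trapezoid between 78 and supply over [0, 5]: (1/2)[(78 - 19) + (78 - 39)](5) = 245.

245.00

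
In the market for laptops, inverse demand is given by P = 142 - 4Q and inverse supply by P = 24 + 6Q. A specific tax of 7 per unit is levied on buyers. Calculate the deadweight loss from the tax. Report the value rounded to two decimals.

2.45

Without the tax, 142 - 4Q = 24 + 6Q so Q* = 11.8 and P* = 94.8.
A tax on buyers shifts demand down by 7: (142 - 7) - 4Q = 24 + 6Q, so Q_t = 11.1. Buyers pay P_b = 97.6; sellers receive P_s = P_b - 7 = 90.6.
The welfare triangle lost has base Q* - Q_t = 0.7 and height t = 7, so DWL = (1/2)(0.7)(7) = 2.45.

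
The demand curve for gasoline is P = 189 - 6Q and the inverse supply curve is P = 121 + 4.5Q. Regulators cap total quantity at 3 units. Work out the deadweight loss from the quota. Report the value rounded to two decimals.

Without the quota, 189 - 6Q = 121 + 4.5Q gives Q* = 6.4762.
At Q = 3 the demand price is 189 - 6(3) = 171 and the supply price is 121 + 4.5(3) = 134.5.
DWL = (1/2)(gap between curves at 3) x (Q* - 3) = (1/2)(36.5)(3.4762) = 63.4405.

63.44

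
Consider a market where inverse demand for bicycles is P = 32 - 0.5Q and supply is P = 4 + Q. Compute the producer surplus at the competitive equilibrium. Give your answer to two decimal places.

Set 32 - 0.5Q = 4 + Q, which gives 28 = 1.5Q, so Q* = 18.6667 and P* = 32 - 0.5(18.6667) = 22.6667.
PS is the area between P* and the supply curve from 0 to Q*: (1/2)(18.6667)(18.6667) = 174.2222.

174.22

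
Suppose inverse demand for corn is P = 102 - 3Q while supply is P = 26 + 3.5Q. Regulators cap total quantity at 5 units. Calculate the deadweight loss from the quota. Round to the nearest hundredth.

145.56

Without the quota, 102 - 3Q = 26 + 3.5Q gives Q* = 11.6923.
At Q = 5 the demand price is 102 - 3(5) = 87 and the supply price is 26 + 3.5(5) = 43.5.
DWL = (1/2)(gap between curves at 5) x (Q* - 5) = (1/2)(43.5)(6.6923) = 145.5577.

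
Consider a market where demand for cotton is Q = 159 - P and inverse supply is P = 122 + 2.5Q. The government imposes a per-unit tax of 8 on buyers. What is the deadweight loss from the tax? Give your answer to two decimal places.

Rewriting demand in inverse form: P = 159 - Q.
Pre-tax equilibrium: 159 - Q = 122 + 2.5Q gives Q* = 10.5714, P* = 148.4286.
A tax on buyers shifts demand down by 8: (159 - 8) - Q = 122 + 2.5Q, so Q_t = 8.2857. Buyers pay P_b = 150.7143; sellers receive P_s = P_b - 8 = 142.7143.
Deadweight loss is the triangle between the curves from Q_t to Q*: (1/2)(10.5714 - 8.2857)(8) = 9.1429.

9.14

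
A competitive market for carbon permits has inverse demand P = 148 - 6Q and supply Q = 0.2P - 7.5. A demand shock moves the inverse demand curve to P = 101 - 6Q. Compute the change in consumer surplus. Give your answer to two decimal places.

-202.76

Rewriting supply in inverse form: P = 37.5 + 5Q.
Initial equilibrium: Q_0 = 10.0455, P_0 = 87.7273; CS_0 = (1/2)(10.0455)(60.2727) = 302.7335, PS_0 = (1/2)(10.0455)(50.2273) = 252.2779.
New equilibrium: 101 - 6Q = 37.5 + 5Q gives Q_1 = 5.7727, P_1 = 66.3636; CS_1 = 99.9731, PS_1 = 83.311.
Change in consumer surplus = 99.9731 - 302.7335 = -202.7603.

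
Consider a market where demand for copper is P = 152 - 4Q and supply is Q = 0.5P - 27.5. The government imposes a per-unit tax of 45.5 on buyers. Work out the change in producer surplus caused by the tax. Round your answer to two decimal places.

-187.69

Rewriting supply in inverse form: P = 55 + 2Q.
Without the tax, 152 - 4Q = 55 + 2Q so Q* = 16.1667 and P* = 87.3333.
With the tax, buyers' net willingness to pay falls by 45.5: (152 - 45.5) - 4Q = 55 + 2Q, so Q_t = 8.5833. Buyers pay P_b = 117.6667; sellers receive P_s = P_b - 45.5 = 72.1667.
PS falls from (1/2)(16.1667)(32.3333) = 261.3611 to (1/2)(8.5833)(17.1667) = 73.6736, a change of -187.6875.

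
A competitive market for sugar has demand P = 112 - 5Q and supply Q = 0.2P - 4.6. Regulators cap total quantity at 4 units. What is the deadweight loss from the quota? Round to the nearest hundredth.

120.05

Rewriting supply in inverse form: P = 23 + 5Q.
Without the quota, 112 - 5Q = 23 + 5Q gives Q* = 8.9.
At Q = 4 the demand price is 112 - 5(4) = 92 and the supply price is 23 + 5(4) = 43.
DWL = (1/2)(gap between curves at 4) x (Q* - 4) = (1/2)(49)(4.9) = 120.05.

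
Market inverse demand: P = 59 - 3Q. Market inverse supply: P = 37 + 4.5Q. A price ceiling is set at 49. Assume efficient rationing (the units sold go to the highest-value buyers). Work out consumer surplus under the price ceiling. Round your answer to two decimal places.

Free-market equilibrium: 59 - 3Q = 37 + 4.5Q gives Q* = 2.9333, P* = 50.2.
At the ceiling price 49, quantity supplied is (49 - 37)/4.5 = 2.6667; supply is the short side, so Q = 2.6667 trades at P = 49.
The demand price at Q = 2.6667 is 51. CS is the trapezoid between demand and 49 over [0, 2.6667]: (1/2)[(59 - 49) + (51 - 49)](2.6667) = 16.

16.00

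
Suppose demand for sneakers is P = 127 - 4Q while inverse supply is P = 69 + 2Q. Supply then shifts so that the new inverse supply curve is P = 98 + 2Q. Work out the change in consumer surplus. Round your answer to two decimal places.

-140.17

Initial equilibrium: Q_0 = 9.6667, P_0 = 88.3333; CS_0 = (1/2)(9.6667)(38.6667) = 186.8889, PS_0 = (1/2)(9.6667)(19.3333) = 93.4444.
New equilibrium: 127 - 4Q = 98 + 2Q gives Q_1 = 4.8333, P_1 = 107.6667; CS_1 = 46.7222, PS_1 = 23.3611.
Change in consumer surplus = 46.7222 - 186.8889 = -140.1667.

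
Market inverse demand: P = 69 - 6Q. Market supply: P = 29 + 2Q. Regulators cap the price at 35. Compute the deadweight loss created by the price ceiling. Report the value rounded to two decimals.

16.00

Without the control, 69 - 6Q = 29 + 2Q so Q* = 5 and P* = 39.
At P = 35, sellers supply (35 - 29)/2 = 3 while buyers want more, so the quantity traded is 3 at price 35.
At Q = 3 the demand price is 51 and the supply price is 35. Deadweight loss is the triangle between the curves from 3 to 5: (1/2)(51 - 35)(5 - 3) = 16.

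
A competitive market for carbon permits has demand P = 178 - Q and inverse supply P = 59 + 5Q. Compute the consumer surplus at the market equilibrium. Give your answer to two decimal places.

196.68

Equilibrium: 178 - Q = 59 + 5Q, so Q* = 19.8333 and P* = 158.1667.
The demand choke price is 178, so CS = (1/2)(Q*)(178 - P*) = (1/2)(19.8333)(19.8333) = 196.6806.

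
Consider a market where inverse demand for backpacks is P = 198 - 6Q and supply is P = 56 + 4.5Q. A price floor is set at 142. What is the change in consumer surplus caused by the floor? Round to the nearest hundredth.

-287.35

Without the control, 198 - 6Q = 56 + 4.5Q so Q* = 13.5238 and P* = 116.8571.
At P = 142, buyers demand (198 - 142)/6 = 9.3333 while sellers would supply more, so the quantity traded is 9.3333 at price 142.
CS goes from (1/2)(13.5238)(81.1429) = 548.6803 to 261.3333 (computed as (198 - 142)(9.3333) - (1/2)(6)(9.3333)^2), a change of -287.3469.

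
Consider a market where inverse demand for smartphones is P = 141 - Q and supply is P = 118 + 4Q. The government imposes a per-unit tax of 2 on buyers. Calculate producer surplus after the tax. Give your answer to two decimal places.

35.28

Without the tax, 141 - Q = 118 + 4Q so Q* = 4.6 and P* = 136.4.
With the tax, buyers' net willingness to pay falls by 2: (141 - 2) - Q = 118 + 4Q, so Q_t = 4.2. Buyers pay P_b = 136.8; sellers receive P_s = P_b - 2 = 134.8.
PS = (1/2)(Q_t)(P_s - 118) = (1/2)(4.2)(16.8) = 35.28.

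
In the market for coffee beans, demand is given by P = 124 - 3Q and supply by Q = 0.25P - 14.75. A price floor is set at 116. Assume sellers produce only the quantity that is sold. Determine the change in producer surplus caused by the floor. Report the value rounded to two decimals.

-34.67

Rewriting supply in inverse form: P = 59 + 4Q.
Free-market equilibrium: 124 - 3Q = 59 + 4Q gives Q* = 9.2857, P* = 96.1429.
At P = 116, buyers demand (124 - 116)/3 = 2.6667 while sellers would supply more, so the quantity traded is 2.6667 at price 116.
PS goes from (1/2)(9.2857)(37.1429) = 172.449 to 137.7778 (computed as (116 - 59)(2.6667) - (1/2)(4)(2.6667)^2), a change of -34.6712.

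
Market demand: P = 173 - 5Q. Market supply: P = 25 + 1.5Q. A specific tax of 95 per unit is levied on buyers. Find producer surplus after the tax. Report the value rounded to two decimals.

49.86

Without the tax, 173 - 5Q = 25 + 1.5Q so Q* = 22.7692 and P* = 59.1538.
A tax on buyers shifts demand down by 95: (173 - 95) - 5Q = 25 + 1.5Q, so Q_t = 8.1538. Buyers pay P_b = 132.2308; sellers receive P_s = P_b - 95 = 37.2308.
Producer surplus is the triangle above supply below P_s: (1/2)(8.1538)(37.2308 - 25) = 49.8639.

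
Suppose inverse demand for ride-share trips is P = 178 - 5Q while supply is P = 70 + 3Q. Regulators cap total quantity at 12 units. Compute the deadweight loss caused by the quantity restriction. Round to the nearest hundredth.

9.00

Without the quota, 178 - 5Q = 70 + 3Q gives Q* = 13.5.
At Q = 12 the demand price is 178 - 5(12) = 118 and the supply price is 70 + 3(12) = 106.
Deadweight loss is the triangle between the curves from 12 to 13.5: (1/2)(118 - 106)(13.5 - 12) = 9.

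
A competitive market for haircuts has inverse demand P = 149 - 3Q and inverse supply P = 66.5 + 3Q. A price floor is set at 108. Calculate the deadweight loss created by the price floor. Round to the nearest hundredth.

0.02

Free-market equilibrium: 149 - 3Q = 66.5 + 3Q gives Q* = 13.75, P* = 107.75.
At the floor price 108, quantity demanded is (149 - 108)/3 = 13.6667; demand is the short side, so Q = 13.6667 trades at P = 108.
The lost-trades triangle has base Q* - 13.6667 = 0.0833 and height equal to the gap between the curves at Q = 13.6667, which is 108 - 107.5 = 0.5. DWL = (1/2)(0.0833)(0.5) = 0.0208.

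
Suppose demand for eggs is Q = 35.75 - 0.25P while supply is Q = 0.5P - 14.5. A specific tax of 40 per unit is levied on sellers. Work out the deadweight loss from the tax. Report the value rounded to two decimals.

Rewriting demand in inverse form: P = 143 - 4Q.
Rewriting supply in inverse form: P = 29 + 2Q.
Without the tax, 143 - 4Q = 29 + 2Q so Q* = 19 and P* = 67.
With the tax, sellers need 40 more per unit: 143 - 4Q = 29 + 2Q + 40, so Q_t = 12.3333. Buyers pay P_b = 93.6667; sellers receive P_s = P_b - 40 = 53.6667.
The welfare triangle lost has base Q* - Q_t = 6.6667 and height t = 40, so DWL = (1/2)(6.6667)(40) = 133.3333.

133.33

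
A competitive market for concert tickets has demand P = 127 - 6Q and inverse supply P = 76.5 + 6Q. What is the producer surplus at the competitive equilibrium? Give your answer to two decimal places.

Equilibrium: 127 - 6Q = 76.5 + 6Q, so Q* = 4.2083 and P* = 101.75.
Producer surplus is the triangle above supply below P*: (1/2)(4.2083)(101.75 - 76.5) = (1/2)(4.2083)(25.25) = 53.1302.

53.13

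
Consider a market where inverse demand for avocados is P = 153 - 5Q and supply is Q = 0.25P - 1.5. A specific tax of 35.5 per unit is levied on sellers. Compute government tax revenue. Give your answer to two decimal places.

439.81

Rewriting supply in inverse form: P = 6 + 4Q.
Without the tax, 153 - 5Q = 6 + 4Q so Q* = 16.3333 and P* = 71.3333.
With the tax, sellers need 35.5 more per unit: 153 - 5Q = 6 + 4Q + 35.5, so Q_t = 12.3889. Buyers pay P_b = 91.0556; sellers receive P_s = P_b - 35.5 = 55.5556.
Tax revenue = t x Q_t = 35.5 x 12.3889 = 439.8056.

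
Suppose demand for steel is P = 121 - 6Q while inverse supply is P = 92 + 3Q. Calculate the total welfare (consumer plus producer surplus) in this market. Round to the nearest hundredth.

46.72

Set 121 - 6Q = 92 + 3Q, which gives 29 = 9Q, so Q* = 3.2222 and P* = 121 - 6(3.2222) = 101.6667.
Total surplus is the full triangle between the curves from 0 to Q*: (1/2)(3.2222)(121 - 92) = 46.7222.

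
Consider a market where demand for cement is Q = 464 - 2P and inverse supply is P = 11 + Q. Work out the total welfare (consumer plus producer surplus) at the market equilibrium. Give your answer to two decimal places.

Rewriting demand in inverse form: P = 232 - 0.5Q.
Setting demand equal to supply, 221 = 1.5Q, so Q* = 147.3333 and P* = 158.3333.
Total surplus is the full triangle between the curves from 0 to Q*: (1/2)(147.3333)(232 - 11) = 16280.3333.

16280.33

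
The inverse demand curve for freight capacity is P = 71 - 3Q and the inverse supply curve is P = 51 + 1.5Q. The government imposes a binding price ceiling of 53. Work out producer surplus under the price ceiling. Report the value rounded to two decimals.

1.33

Free-market equilibrium: 71 - 3Q = 51 + 1.5Q gives Q* = 4.4444, P* = 57.6667.
At the ceiling price 53, quantity supplied is (53 - 51)/1.5 = 1.3333; supply is the short side, so Q = 1.3333 trades at P = 53.
PS is the triangle above supply below 53: (1/2)(1.3333)(53 - 51) = 1.3333.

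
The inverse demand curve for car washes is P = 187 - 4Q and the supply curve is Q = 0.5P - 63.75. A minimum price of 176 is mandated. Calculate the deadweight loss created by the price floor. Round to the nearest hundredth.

Rewriting supply in inverse form: P = 127.5 + 2Q.
Without the control, 187 - 4Q = 127.5 + 2Q so Q* = 9.9167 and P* = 147.3333.
At the floor price 176, quantity demanded is (187 - 176)/4 = 2.75; demand is the short side, so Q = 2.75 trades at P = 176.
The lost-trades triangle has base Q* - 2.75 = 7.1667 and height equal to the gap between the curves at Q = 2.75, which is 176 - 133 = 43. DWL = (1/2)(7.1667)(43) = 154.0833.

154.08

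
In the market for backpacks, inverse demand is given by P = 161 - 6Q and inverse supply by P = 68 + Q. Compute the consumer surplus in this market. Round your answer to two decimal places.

Set 161 - 6Q = 68 + Q, which gives 93 = 7Q, so Q* = 13.2857 and P* = 161 - 6(13.2857) = 81.2857.
The demand choke price is 161, so CS = (1/2)(Q*)(161 - P*) = (1/2)(13.2857)(79.7143) = 529.5306.

529.53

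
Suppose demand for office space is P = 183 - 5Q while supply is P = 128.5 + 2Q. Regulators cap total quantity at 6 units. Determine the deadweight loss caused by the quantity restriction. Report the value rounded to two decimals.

11.16

Without the quota, 183 - 5Q = 128.5 + 2Q gives Q* = 7.7857.
At Q = 6 the demand price is 183 - 5(6) = 153 and the supply price is 128.5 + 2(6) = 140.5.
Deadweight loss is the triangle between the curves from 6 to 7.7857: (1/2)(153 - 140.5)(7.7857 - 6) = 11.1607.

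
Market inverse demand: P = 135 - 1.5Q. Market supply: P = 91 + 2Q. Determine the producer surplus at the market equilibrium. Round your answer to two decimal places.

158.04

Set 135 - 1.5Q = 91 + 2Q, which gives 44 = 3.5Q, so Q* = 12.5714 and P* = 135 - 1.5(12.5714) = 116.1429.
The supply curve's price intercept is 91, so PS = (1/2)(Q*)(P* - 91) = (1/2)(12.5714)(25.1429) = 158.0408.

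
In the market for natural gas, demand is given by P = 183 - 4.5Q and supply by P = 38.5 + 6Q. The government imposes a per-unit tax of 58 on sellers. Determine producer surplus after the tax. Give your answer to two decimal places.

Without the tax, 183 - 4.5Q = 38.5 + 6Q so Q* = 13.7619 and P* = 121.0714.
With the tax, sellers need 58 more per unit: 183 - 4.5Q = 38.5 + 6Q + 58, so Q_t = 8.2381. Buyers pay P_b = 145.9286; sellers receive P_s = P_b - 58 = 87.9286.
Producer surplus is the triangle above supply below P_s: (1/2)(8.2381)(87.9286 - 38.5) = 203.5986.

203.60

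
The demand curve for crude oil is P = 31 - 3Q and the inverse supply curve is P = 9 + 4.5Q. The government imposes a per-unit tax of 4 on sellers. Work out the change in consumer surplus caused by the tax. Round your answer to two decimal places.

Pre-tax equilibrium: 31 - 3Q = 9 + 4.5Q gives Q* = 2.9333, P* = 22.2.
A tax on sellers shifts supply up by 4: 31 - 3Q = 9 + 4.5Q + 4, so Q_t = 2.4. Buyers pay P_b = 23.8; sellers receive P_s = P_b - 4 = 19.8.
CS falls from (1/2)(2.9333)(8.8) = 12.9067 to (1/2)(2.4)(7.2) = 8.64, a change of -4.2667.

-4.27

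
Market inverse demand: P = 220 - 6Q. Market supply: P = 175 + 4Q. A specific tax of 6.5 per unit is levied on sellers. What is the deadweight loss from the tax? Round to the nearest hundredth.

Pre-tax equilibrium: 220 - 6Q = 175 + 4Q gives Q* = 4.5, P* = 193.
A tax on sellers shifts supply up by 6.5: 220 - 6Q = 175 + 4Q + 6.5, so Q_t = 3.85. Buyers pay P_b = 196.9; sellers receive P_s = P_b - 6.5 = 190.4.
The welfare triangle lost has base Q* - Q_t = 0.65 and height t = 6.5, so DWL = (1/2)(0.65)(6.5) = 2.1125.

2.11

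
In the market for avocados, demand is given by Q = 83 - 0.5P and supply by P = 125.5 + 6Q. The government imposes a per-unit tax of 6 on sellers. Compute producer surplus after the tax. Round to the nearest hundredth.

55.79

Rewriting demand in inverse form: P = 166 - 2Q.
Without the tax, 166 - 2Q = 125.5 + 6Q so Q* = 5.0625 and P* = 155.875.
A tax on sellers shifts supply up by 6: 166 - 2Q = 125.5 + 6Q + 6, so Q_t = 4.3125. Buyers pay P_b = 157.375; sellers receive P_s = P_b - 6 = 151.375.
PS = (1/2)(Q_t)(P_s - 125.5) = (1/2)(4.3125)(25.875) = 55.793.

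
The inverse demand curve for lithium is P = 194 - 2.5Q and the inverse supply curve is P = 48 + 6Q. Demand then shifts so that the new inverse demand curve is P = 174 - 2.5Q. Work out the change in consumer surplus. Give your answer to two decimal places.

Initial equilibrium: Q_0 = 17.1765, P_0 = 151.0588; CS_0 = (1/2)(17.1765)(42.9412) = 368.7889, PS_0 = (1/2)(17.1765)(103.0588) = 885.0934.
New equilibrium: 174 - 2.5Q = 48 + 6Q gives Q_1 = 14.8235, P_1 = 136.9412; CS_1 = 274.6713, PS_1 = 659.2111.
Change in consumer surplus = 274.6713 - 368.7889 = -94.1176.

-94.12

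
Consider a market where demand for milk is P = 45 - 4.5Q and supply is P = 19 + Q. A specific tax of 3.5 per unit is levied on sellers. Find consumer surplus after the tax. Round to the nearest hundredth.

Pre-tax equilibrium: 45 - 4.5Q = 19 + Q gives Q* = 4.7273, P* = 23.7273.
With the tax, sellers need 3.5 more per unit: 45 - 4.5Q = 19 + Q + 3.5, so Q_t = 4.0909. Buyers pay P_b = 26.5909; sellers receive P_s = P_b - 3.5 = 23.0909.
CS = (1/2)(Q_t)(45 - P_b) = (1/2)(4.0909)(18.4091) = 37.655.

37.65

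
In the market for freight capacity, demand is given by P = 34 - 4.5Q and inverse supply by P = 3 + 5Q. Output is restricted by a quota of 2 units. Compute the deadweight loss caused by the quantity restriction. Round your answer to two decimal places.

Without the quota, 34 - 4.5Q = 3 + 5Q gives Q* = 3.2632.
At Q = 2 the demand price is 34 - 4.5(2) = 25 and the supply price is 3 + 5(2) = 13.
DWL = (1/2)(gap between curves at 2) x (Q* - 2) = (1/2)(12)(1.2632) = 7.5789.

7.58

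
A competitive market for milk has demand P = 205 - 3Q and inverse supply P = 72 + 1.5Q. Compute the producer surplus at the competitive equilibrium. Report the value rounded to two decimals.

655.15

Equilibrium: 205 - 3Q = 72 + 1.5Q, so Q* = 29.5556 and P* = 116.3333.
The supply curve's price intercept is 72, so PS = (1/2)(Q*)(P* - 72) = (1/2)(29.5556)(44.3333) = 655.1481.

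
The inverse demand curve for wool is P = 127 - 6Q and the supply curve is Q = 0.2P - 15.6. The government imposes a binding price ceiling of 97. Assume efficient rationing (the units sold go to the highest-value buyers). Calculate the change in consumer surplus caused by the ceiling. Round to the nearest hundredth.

Rewriting supply in inverse form: P = 78 + 5Q.
Free-market equilibrium: 127 - 6Q = 78 + 5Q gives Q* = 4.4545, P* = 100.2727.
At P = 97, sellers supply (97 - 78)/5 = 3.8 while buyers want more, so the quantity traded is 3.8 at price 97.
CS goes from (1/2)(4.4545)(26.7273) = 59.5289 to 70.68 (computed as (127 - 97)(3.8) - (1/2)(6)(3.8)^2), a change of 11.1511.

11.15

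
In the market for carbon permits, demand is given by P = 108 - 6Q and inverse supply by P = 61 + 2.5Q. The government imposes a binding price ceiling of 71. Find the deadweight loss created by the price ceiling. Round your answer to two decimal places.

9.94

Without the control, 108 - 6Q = 61 + 2.5Q so Q* = 5.5294 and P* = 74.8235.
At the ceiling price 71, quantity supplied is (71 - 61)/2.5 = 4; supply is the short side, so Q = 4 trades at P = 71.
The lost-trades triangle has base Q* - 4 = 1.5294 and height equal to the gap between the curves at Q = 4, which is 84 - 71 = 13. DWL = (1/2)(1.5294)(13) = 9.9412.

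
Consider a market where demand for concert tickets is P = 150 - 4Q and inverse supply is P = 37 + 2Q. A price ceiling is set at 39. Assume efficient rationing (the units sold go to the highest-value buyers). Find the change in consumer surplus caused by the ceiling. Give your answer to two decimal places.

Free-market equilibrium: 150 - 4Q = 37 + 2Q gives Q* = 18.8333, P* = 74.6667.
At the ceiling price 39, quantity supplied is (39 - 37)/2 = 1; supply is the short side, so Q = 1 trades at P = 39.
CS goes from (1/2)(18.8333)(75.3333) = 709.3889 to 109 (computed as (150 - 39)(1) - (1/2)(4)(1)^2), a change of -600.3889.

-600.39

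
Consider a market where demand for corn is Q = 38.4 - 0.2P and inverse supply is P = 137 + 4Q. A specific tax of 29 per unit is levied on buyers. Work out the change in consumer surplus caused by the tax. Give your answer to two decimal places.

Rewriting demand in inverse form: P = 192 - 5Q.
Without the tax, 192 - 5Q = 137 + 4Q so Q* = 6.1111 and P* = 161.4444.
A tax on buyers shifts demand down by 29: (192 - 29) - 5Q = 137 + 4Q, so Q_t = 2.8889. Buyers pay P_b = 177.5556; sellers receive P_s = P_b - 29 = 148.5556.
Consumers lose the trapezoid between P* and P_b out to Q_t plus the triangle from Q_t to Q*: change in CS = 20.8642 - 93.3642 = -72.5.

-72.50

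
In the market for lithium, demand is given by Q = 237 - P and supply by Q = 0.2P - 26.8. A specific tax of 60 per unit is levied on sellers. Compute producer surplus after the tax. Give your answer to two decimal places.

128.40

Rewriting demand in inverse form: P = 237 - Q.
Rewriting supply in inverse form: P = 134 + 5Q.
Pre-tax equilibrium: 237 - Q = 134 + 5Q gives Q* = 17.1667, P* = 219.8333.
With the tax, sellers need 60 more per unit: 237 - Q = 134 + 5Q + 60, so Q_t = 7.1667. Buyers pay P_b = 229.8333; sellers receive P_s = P_b - 60 = 169.8333.
PS = (1/2)(Q_t)(P_s - 134) = (1/2)(7.1667)(35.8333) = 128.4028.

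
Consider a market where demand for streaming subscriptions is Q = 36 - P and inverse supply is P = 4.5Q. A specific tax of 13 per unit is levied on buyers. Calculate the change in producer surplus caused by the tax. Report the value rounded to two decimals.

Rewriting demand in inverse form: P = 36 - Q.
Without the tax, 36 - Q = 4.5Q so Q* = 6.5455 and P* = 29.4545.
With the tax, buyers' net willingness to pay falls by 13: (36 - 13) - Q = 4.5Q, so Q_t = 4.1818. Buyers pay P_b = 31.8182; sellers receive P_s = P_b - 13 = 18.8182.
PS falls from (1/2)(6.5455)(29.4545) = 96.3967 to (1/2)(4.1818)(18.8182) = 39.3471, a change of -57.0496.

-57.05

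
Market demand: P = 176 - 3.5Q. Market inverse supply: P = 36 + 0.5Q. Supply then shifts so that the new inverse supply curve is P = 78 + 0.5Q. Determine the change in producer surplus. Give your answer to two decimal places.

Initial equilibrium: Q_0 = 35, P_0 = 53.5; CS_0 = (1/2)(35)(122.5) = 2143.75, PS_0 = (1/2)(35)(17.5) = 306.25.
New equilibrium: 176 - 3.5Q = 78 + 0.5Q gives Q_1 = 24.5, P_1 = 90.25; CS_1 = 1050.4375, PS_1 = 150.0625.
Change in producer surplus = 150.0625 - 306.25 = -156.1875.

-156.19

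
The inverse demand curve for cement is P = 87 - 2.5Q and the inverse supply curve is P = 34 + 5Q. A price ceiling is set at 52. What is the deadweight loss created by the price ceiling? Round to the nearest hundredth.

45.07

Without the control, 87 - 2.5Q = 34 + 5Q so Q* = 7.0667 and P* = 69.3333.
At P = 52, sellers supply (52 - 34)/5 = 3.6 while buyers want more, so the quantity traded is 3.6 at price 52.
The lost-trades triangle has base Q* - 3.6 = 3.4667 and height equal to the gap between the curves at Q = 3.6, which is 78 - 52 = 26. DWL = (1/2)(3.4667)(26) = 45.0667.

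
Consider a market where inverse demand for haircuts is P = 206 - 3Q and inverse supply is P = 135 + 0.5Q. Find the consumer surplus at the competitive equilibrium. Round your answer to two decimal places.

617.27

Set 206 - 3Q = 135 + 0.5Q, which gives 71 = 3.5Q, so Q* = 20.2857 and P* = 206 - 3(20.2857) = 145.1429.
The demand choke price is 206, so CS = (1/2)(Q*)(206 - P*) = (1/2)(20.2857)(60.8571) = 617.2653.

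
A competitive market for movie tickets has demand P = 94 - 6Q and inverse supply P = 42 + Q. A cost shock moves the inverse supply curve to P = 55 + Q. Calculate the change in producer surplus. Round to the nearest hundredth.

Initial equilibrium: Q_0 = 7.4286, P_0 = 49.4286; CS_0 = (1/2)(7.4286)(44.5714) = 165.551, PS_0 = (1/2)(7.4286)(7.4286) = 27.5918.
New equilibrium: 94 - 6Q = 55 + Q gives Q_1 = 5.5714, P_1 = 60.5714; CS_1 = 93.1224, PS_1 = 15.5204.
Change in producer surplus = 15.5204 - 27.5918 = -12.0714.

-12.07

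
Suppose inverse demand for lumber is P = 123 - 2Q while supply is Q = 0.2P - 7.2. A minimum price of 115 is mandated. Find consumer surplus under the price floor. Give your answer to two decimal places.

16.00

Rewriting supply in inverse form: P = 36 + 5Q.
Without the control, 123 - 2Q = 36 + 5Q so Q* = 12.4286 and P* = 98.1429.
At the floor price 115, quantity demanded is (123 - 115)/2 = 4; demand is the short side, so Q = 4 trades at P = 115.
CS is the triangle under demand above 115: (1/2)(4)(123 - 115) = 16.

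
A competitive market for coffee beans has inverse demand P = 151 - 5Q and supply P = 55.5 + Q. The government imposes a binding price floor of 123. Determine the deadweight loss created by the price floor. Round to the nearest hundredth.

Free-market equilibrium: 151 - 5Q = 55.5 + Q gives Q* = 15.9167, P* = 71.4167.
At the floor price 123, quantity demanded is (151 - 123)/5 = 5.6; demand is the short side, so Q = 5.6 trades at P = 123.
The lost-trades triangle has base Q* - 5.6 = 10.3167 and height equal to the gap between the curves at Q = 5.6, which is 123 - 61.1 = 61.9. DWL = (1/2)(10.3167)(61.9) = 319.3008.

319.30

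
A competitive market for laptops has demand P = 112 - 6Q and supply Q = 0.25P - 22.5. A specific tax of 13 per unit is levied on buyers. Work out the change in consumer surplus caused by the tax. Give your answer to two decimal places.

-12.09

Rewriting supply in inverse form: P = 90 + 4Q.
Without the tax, 112 - 6Q = 90 + 4Q so Q* = 2.2 and P* = 98.8.
A tax on buyers shifts demand down by 13: (112 - 13) - 6Q = 90 + 4Q, so Q_t = 0.9. Buyers pay P_b = 106.6; sellers receive P_s = P_b - 13 = 93.6.
CS falls from (1/2)(2.2)(13.2) = 14.52 to (1/2)(0.9)(5.4) = 2.43, a change of -12.09.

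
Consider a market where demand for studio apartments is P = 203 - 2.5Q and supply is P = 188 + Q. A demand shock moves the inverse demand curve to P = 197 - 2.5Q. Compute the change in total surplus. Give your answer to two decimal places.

Initial equilibrium: Q_0 = 4.2857, P_0 = 192.2857; CS_0 = (1/2)(4.2857)(10.7143) = 22.9592, PS_0 = (1/2)(4.2857)(4.2857) = 9.1837.
New equilibrium: 197 - 2.5Q = 188 + Q gives Q_1 = 2.5714, P_1 = 190.5714; CS_1 = 8.2653, PS_1 = 3.3061.
Change in total surplus = (8.2653 + 3.3061) - (22.9592 + 9.1837) = -20.5714.

-20.57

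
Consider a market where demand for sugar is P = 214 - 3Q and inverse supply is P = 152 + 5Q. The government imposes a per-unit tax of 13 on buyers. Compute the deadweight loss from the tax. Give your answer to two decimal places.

Pre-tax equilibrium: 214 - 3Q = 152 + 5Q gives Q* = 7.75, P* = 190.75.
A tax on buyers shifts demand down by 13: (214 - 13) - 3Q = 152 + 5Q, so Q_t = 6.125. Buyers pay P_b = 195.625; sellers receive P_s = P_b - 13 = 182.625.
Deadweight loss is the triangle between the curves from Q_t to Q*: (1/2)(7.75 - 6.125)(13) = 10.5625.

10.56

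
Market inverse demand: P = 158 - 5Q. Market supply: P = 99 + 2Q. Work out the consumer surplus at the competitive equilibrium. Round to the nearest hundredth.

177.60

Equilibrium: 158 - 5Q = 99 + 2Q, so Q* = 8.4286 and P* = 115.8571.
CS is the area between the demand curve and P* from 0 to Q*: (1/2)(8.4286)(42.1429) = 177.602.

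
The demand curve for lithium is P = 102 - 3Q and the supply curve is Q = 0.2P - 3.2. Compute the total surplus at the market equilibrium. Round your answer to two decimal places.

462.25

Rewriting supply in inverse form: P = 16 + 5Q.
Set 102 - 3Q = 16 + 5Q, which gives 86 = 8Q, so Q* = 10.75 and P* = 102 - 3(10.75) = 69.75.
Total surplus is the full triangle between the curves from 0 to Q*: (1/2)(10.75)(102 - 16) = 462.25.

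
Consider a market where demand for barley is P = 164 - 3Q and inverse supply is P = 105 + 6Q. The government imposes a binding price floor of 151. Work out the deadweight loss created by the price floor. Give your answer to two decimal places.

22.22

Free-market equilibrium: 164 - 3Q = 105 + 6Q gives Q* = 6.5556, P* = 144.3333.
At the floor price 151, quantity demanded is (164 - 151)/3 = 4.3333; demand is the short side, so Q = 4.3333 trades at P = 151.
The lost-trades triangle has base Q* - 4.3333 = 2.2222 and height equal to the gap between the curves at Q = 4.3333, which is 151 - 131 = 20. DWL = (1/2)(2.2222)(20) = 22.2222.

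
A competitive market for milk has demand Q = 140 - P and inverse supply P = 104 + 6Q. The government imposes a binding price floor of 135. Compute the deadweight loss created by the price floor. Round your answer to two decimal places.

Rewriting demand in inverse form: P = 140 - Q.
Without the control, 140 - Q = 104 + 6Q so Q* = 5.1429 and P* = 134.8571.
At the floor price 135, quantity demanded is (140 - 135)/1 = 5; demand is the short side, so Q = 5 trades at P = 135.
The lost-trades triangle has base Q* - 5 = 0.1429 and height equal to the gap between the curves at Q = 5, which is 135 - 134 = 1. DWL = (1/2)(0.1429)(1) = 0.0714.

0.07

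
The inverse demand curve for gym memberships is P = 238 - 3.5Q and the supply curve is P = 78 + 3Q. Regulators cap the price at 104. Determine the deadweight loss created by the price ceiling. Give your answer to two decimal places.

826.68

Without the control, 238 - 3.5Q = 78 + 3Q so Q* = 24.6154 and P* = 151.8462.
At P = 104, sellers supply (104 - 78)/3 = 8.6667 while buyers want more, so the quantity traded is 8.6667 at price 104.
The lost-trades triangle has base Q* - 8.6667 = 15.9487 and height equal to the gap between the curves at Q = 8.6667, which is 207.6667 - 104 = 103.6667. DWL = (1/2)(15.9487)(103.6667) = 826.6752.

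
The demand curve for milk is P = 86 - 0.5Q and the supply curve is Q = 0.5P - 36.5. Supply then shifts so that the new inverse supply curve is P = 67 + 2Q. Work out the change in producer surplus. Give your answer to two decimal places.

30.72

Rewriting supply in inverse form: P = 73 + 2Q.
Initial equilibrium: Q_0 = 5.2, P_0 = 83.4; CS_0 = (1/2)(5.2)(2.6) = 6.76, PS_0 = (1/2)(5.2)(10.4) = 27.04.
New equilibrium: 86 - 0.5Q = 67 + 2Q gives Q_1 = 7.6, P_1 = 82.2; CS_1 = 14.44, PS_1 = 57.76.
Change in producer surplus = 57.76 - 27.04 = 30.72.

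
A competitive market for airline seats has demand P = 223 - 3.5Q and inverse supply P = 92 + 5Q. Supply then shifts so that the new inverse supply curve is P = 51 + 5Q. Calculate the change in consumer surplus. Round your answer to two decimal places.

Initial equilibrium: Q_0 = 15.4118, P_0 = 169.0588; CS_0 = (1/2)(15.4118)(53.9412) = 415.6644, PS_0 = (1/2)(15.4118)(77.0588) = 593.8062.
New equilibrium: 223 - 3.5Q = 51 + 5Q gives Q_1 = 20.2353, P_1 = 152.1765; CS_1 = 716.5675, PS_1 = 1023.6678.
Change in consumer surplus = 716.5675 - 415.6644 = 300.9031.

300.90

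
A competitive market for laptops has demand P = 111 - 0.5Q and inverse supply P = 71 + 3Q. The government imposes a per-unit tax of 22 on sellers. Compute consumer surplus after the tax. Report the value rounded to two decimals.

6.61

Pre-tax equilibrium: 111 - 0.5Q = 71 + 3Q gives Q* = 11.4286, P* = 105.2857.
A tax on sellers shifts supply up by 22: 111 - 0.5Q = 71 + 3Q + 22, so Q_t = 5.1429. Buyers pay P_b = 108.4286; sellers receive P_s = P_b - 22 = 86.4286.
CS = (1/2)(Q_t)(111 - P_b) = (1/2)(5.1429)(2.5714) = 6.6122.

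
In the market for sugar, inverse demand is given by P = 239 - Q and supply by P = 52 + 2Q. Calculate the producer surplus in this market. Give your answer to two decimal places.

3885.44

Setting demand equal to supply, 187 = 3Q, so Q* = 62.3333 and P* = 176.6667.
The supply curve's price intercept is 52, so PS = (1/2)(Q*)(P* - 52) = (1/2)(62.3333)(124.6667) = 3885.4444.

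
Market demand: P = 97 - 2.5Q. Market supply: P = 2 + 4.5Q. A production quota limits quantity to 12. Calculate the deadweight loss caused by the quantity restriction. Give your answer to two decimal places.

8.64

Without the quota, 97 - 2.5Q = 2 + 4.5Q gives Q* = 13.5714.
At Q = 12 the demand price is 97 - 2.5(12) = 67 and the supply price is 2 + 4.5(12) = 56.
Deadweight loss is the triangle between the curves from 12 to 13.5714: (1/2)(67 - 56)(13.5714 - 12) = 8.6429.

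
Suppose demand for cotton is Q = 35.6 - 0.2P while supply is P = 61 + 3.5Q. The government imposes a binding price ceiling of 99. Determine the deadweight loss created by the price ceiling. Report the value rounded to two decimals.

35.93

Rewriting demand in inverse form: P = 178 - 5Q.
Free-market equilibrium: 178 - 5Q = 61 + 3.5Q gives Q* = 13.7647, P* = 109.1765.
At P = 99, sellers supply (99 - 61)/3.5 = 10.8571 while buyers want more, so the quantity traded is 10.8571 at price 99.
The lost-trades triangle has base Q* - 10.8571 = 2.9076 and height equal to the gap between the curves at Q = 10.8571, which is 123.7143 - 99 = 24.7143. DWL = (1/2)(2.9076)(24.7143) = 35.9292.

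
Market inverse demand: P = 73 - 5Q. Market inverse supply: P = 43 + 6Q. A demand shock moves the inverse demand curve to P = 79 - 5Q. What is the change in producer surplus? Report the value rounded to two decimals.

Initial equilibrium: Q_0 = 2.7273, P_0 = 59.3636; CS_0 = (1/2)(2.7273)(13.6364) = 18.595, PS_0 = (1/2)(2.7273)(16.3636) = 22.314.
New equilibrium: 79 - 5Q = 43 + 6Q gives Q_1 = 3.2727, P_1 = 62.6364; CS_1 = 26.7769, PS_1 = 32.1322.
Change in producer surplus = 32.1322 - 22.314 = 9.8182.

9.82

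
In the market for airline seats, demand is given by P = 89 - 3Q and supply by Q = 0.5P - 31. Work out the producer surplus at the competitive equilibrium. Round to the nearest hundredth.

Rewriting supply in inverse form: P = 62 + 2Q.
Setting demand equal to supply, 27 = 5Q, so Q* = 5.4 and P* = 72.8.
The supply curve's price intercept is 62, so PS = (1/2)(Q*)(P* - 62) = (1/2)(5.4)(10.8) = 29.16.

29.16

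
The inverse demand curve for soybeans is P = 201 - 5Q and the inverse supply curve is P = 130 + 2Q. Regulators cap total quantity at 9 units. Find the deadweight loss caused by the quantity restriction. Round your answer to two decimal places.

Unrestricted equilibrium: Q* = (201 - 130)/(5 + 2) = 10.1429.
At Q = 9 the demand price is 201 - 5(9) = 156 and the supply price is 130 + 2(9) = 148.
Deadweight loss is the triangle between the curves from 9 to 10.1429: (1/2)(156 - 148)(10.1429 - 9) = 4.5714.

4.57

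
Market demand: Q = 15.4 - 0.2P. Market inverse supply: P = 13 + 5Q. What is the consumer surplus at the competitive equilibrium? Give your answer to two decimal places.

Rewriting demand in inverse form: P = 77 - 5Q.
Equilibrium: 77 - 5Q = 13 + 5Q, so Q* = 6.4 and P* = 45.
CS is the area between the demand curve and P* from 0 to Q*: (1/2)(6.4)(32) = 102.4.

102.40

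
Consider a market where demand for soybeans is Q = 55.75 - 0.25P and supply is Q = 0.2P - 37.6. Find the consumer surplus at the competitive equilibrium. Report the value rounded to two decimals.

Rewriting demand in inverse form: P = 223 - 4Q.
Rewriting supply in inverse form: P = 188 + 5Q.
Equilibrium: 223 - 4Q = 188 + 5Q, so Q* = 3.8889 and P* = 207.4444.
The demand choke price is 223, so CS = (1/2)(Q*)(223 - P*) = (1/2)(3.8889)(15.5556) = 30.2469.

30.25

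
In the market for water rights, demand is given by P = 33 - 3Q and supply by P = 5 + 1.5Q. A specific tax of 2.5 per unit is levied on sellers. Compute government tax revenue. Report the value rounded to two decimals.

Without the tax, 33 - 3Q = 5 + 1.5Q so Q* = 6.2222 and P* = 14.3333.
A tax on sellers shifts supply up by 2.5: 33 - 3Q = 5 + 1.5Q + 2.5, so Q_t = 5.6667. Buyers pay P_b = 16; sellers receive P_s = P_b - 2.5 = 13.5.
Revenue is the tax times quantity traded: 2.5 x 5.6667 = 14.1667.

14.17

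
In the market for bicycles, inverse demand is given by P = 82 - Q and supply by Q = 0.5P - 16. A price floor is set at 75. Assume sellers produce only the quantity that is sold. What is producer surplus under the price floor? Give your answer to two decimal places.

252.00

Rewriting supply in inverse form: P = 32 + 2Q.
Without the control, 82 - Q = 32 + 2Q so Q* = 16.6667 and P* = 65.3333.
At P = 75, buyers demand (82 - 75)/1 = 7 while sellers would supply more, so the quantity traded is 7 at price 75.
The supply price at Q = 7 is 46. PS is the trapezoid between 75 and supply over [0, 7]: (1/2)[(75 - 32) + (75 - 46)](7) = 252.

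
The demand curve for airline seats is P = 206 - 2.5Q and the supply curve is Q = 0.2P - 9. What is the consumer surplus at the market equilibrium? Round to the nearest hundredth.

576.02

Rewriting supply in inverse form: P = 45 + 5Q.
Set 206 - 2.5Q = 45 + 5Q, which gives 161 = 7.5Q, so Q* = 21.4667 and P* = 206 - 2.5(21.4667) = 152.3333.
Consumer surplus is the triangle under demand above P*: (1/2)(21.4667)(206 - 152.3333) = (1/2)(21.4667)(53.6667) = 576.0222.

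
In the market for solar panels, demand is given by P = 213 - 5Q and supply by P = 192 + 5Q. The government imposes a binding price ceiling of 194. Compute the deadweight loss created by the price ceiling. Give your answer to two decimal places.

14.45

Without the control, 213 - 5Q = 192 + 5Q so Q* = 2.1 and P* = 202.5.
At P = 194, sellers supply (194 - 192)/5 = 0.4 while buyers want more, so the quantity traded is 0.4 at price 194.
At Q = 0.4 the demand price is 211 and the supply price is 194. Deadweight loss is the triangle between the curves from 0.4 to 2.1: (1/2)(211 - 194)(2.1 - 0.4) = 14.45.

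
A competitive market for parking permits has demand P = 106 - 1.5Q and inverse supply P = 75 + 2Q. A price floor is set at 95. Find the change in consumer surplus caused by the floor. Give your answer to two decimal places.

-18.50

Without the control, 106 - 1.5Q = 75 + 2Q so Q* = 8.8571 and P* = 92.7143.
At P = 95, buyers demand (106 - 95)/1.5 = 7.3333 while sellers would supply more, so the quantity traded is 7.3333 at price 95.
CS goes from (1/2)(8.8571)(13.2857) = 58.8367 to 40.3333 (computed as (106 - 95)(7.3333) - (1/2)(1.5)(7.3333)^2), a change of -18.5034.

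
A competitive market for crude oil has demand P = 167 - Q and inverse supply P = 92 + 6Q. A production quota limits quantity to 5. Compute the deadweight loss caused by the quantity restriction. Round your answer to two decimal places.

Unrestricted equilibrium: Q* = (167 - 92)/(1 + 6) = 10.7143.
At Q = 5 the demand price is 167 - (5) = 162 and the supply price is 92 + 6(5) = 122.
Deadweight loss is the triangle between the curves from 5 to 10.7143: (1/2)(162 - 122)(10.7143 - 5) = 114.2857.

114.29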